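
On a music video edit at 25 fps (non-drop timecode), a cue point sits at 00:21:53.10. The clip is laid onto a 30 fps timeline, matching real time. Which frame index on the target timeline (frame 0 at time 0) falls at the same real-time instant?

frame 39402

Source frame index: (0×3600 + 21×60 + 53) × 25 + 10 = 32835.
Real time: 32835 / (25) = 6567/5 s.
Target frame: (6567/5) × (30) = 39402.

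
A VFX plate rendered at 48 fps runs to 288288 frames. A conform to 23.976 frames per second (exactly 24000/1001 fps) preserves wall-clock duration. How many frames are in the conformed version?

144000 frames

Target frames = source frames × (target rate / source rate) = 288288 × (24000/1001)/(48) = 288288 × 500/1001 = 144000.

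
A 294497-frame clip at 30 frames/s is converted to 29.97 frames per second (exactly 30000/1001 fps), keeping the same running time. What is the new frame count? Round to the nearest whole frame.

294203 frames

Frames at target rate = 294497 × (30000/1001) / (30) = 42071000/143 ≈ 294202.797.
Nearest whole frame: 294203.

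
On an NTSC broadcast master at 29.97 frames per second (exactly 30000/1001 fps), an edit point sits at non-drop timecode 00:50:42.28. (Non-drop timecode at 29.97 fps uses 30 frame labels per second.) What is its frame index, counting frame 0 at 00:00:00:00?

frame 91288

Total seconds to the label: (0 × 3600 + 50 × 60 + 42) = 3042.
Frame index = 3042 × 30 + 28 = 91288.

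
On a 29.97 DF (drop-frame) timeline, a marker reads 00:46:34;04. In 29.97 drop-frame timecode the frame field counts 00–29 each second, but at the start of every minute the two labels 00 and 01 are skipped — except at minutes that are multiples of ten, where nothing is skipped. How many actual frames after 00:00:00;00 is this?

As if non-drop at 30 labels/s: (0 × 3600 + 46 × 60 + 34) × 30 + 4 = 83824.
Minute boundaries passed: 46; those not divisible by 10: 46 − 4 = 42; dropped labels = 2 × 42 = 84.
Actual frame index = 83824 − 84 = 83740.

83740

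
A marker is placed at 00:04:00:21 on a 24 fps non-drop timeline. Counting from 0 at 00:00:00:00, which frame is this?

frame 5781

Total seconds to the label: (0 × 3600 + 4 × 60 + 0) = 240.
Frame index = 240 × 24 + 21 = 5781.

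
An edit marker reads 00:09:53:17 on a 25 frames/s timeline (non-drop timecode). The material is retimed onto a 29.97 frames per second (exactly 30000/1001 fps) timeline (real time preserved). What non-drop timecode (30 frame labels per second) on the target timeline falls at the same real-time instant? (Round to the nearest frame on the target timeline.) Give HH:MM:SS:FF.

00:09:53:03

Source frame index: (0×3600 + 9×60 + 53) × 25 + 17 = 14842.
Real time: 14842 / (25) = 14842/25 s.
Target frame: (14842/25) × (30000/1001) = 17810400/1001 ≈ 17792.607 → 17793.
At 30 labels/s: frame 17793 → 00:09:53:03.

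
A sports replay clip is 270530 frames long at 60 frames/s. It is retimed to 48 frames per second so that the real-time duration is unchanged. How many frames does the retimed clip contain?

216424 frames

Target frames = source frames × (target rate / source rate) = 270530 × (48)/(60) = 270530 × 4/5 = 216424.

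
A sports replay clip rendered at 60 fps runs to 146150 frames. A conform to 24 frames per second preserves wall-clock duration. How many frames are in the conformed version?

58460 frames

Target frames = source frames × (target rate / source rate) = 146150 × (24)/(60) = 146150 × 2/5 = 58460.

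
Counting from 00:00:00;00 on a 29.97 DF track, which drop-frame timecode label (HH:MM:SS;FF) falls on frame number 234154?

02:10:12;28

Each 10-minute DF block holds 10 × 60 × 30 − 9 × 2 = 17982 frames. 234154 ÷ 17982 → 13 full blocks, remainder 388.
Within the partial block the first minute is 1800 frames and each further minute 1798, so 0 further minute boundaries passed. Total skipped labels = 18 × 13 + 2 × 0 = 234.
Non-drop label index = 234154 + 234 = 234388; at 30 labels/s that is 02:10:12:28, i.e. DF 02:10:12;28.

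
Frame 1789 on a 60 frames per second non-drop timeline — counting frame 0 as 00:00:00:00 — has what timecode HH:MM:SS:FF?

00:00:29:49

1789 ÷ 60 = 29 full seconds, remainder 49 frames.
29 s = 0 h 0 min 29 s.
Timecode: 00:00:29:49.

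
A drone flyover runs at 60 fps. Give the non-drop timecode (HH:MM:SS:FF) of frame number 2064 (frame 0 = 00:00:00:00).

00:00:34:24

2064 ÷ 60 = 34 full seconds, remainder 24 frames.
34 s = 0 h 0 min 34 s.
Timecode: 00:00:34:24.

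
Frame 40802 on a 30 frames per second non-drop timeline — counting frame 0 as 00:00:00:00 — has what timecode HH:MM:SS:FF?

00:22:40:02

40802 ÷ 30 = 1360 full seconds, remainder 2 frames.
1360 s = 0 h 22 min 40 s.
Timecode: 00:22:40:02.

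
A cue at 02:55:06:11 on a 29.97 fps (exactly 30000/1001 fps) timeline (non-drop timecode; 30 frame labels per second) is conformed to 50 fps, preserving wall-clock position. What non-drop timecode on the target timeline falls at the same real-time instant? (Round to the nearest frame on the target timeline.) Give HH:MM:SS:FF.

Source frame index: (2×3600 + 55×60 + 6) × 30 + 11 = 315191.
Real time: 315191 / (30000/1001) = 315506191/30000 s.
Target frame: (315506191/30000) × (50) = 315506191/600 ≈ 525843.652 → 525844.
At 50 labels/s: frame 525844 → 02:55:16:44.

02:55:16:44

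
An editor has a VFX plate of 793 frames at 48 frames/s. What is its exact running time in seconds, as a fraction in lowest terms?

793/48 seconds

Running time = 793 ÷ (48) = 793 × 1/48 = 793/48 s.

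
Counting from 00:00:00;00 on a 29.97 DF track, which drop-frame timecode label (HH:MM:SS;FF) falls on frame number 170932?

01:35:03;14

Each 10-minute DF block holds 10 × 60 × 30 − 9 × 2 = 17982 frames. 170932 ÷ 17982 → 9 full blocks, remainder 9094.
Within the partial block the first minute is 1800 frames and each further minute 1798, so 5 further minute boundaries passed. Total skipped labels = 18 × 9 + 2 × 5 = 172.
Non-drop label index = 170932 + 172 = 171104; at 30 labels/s that is 01:35:03:14, i.e. DF 01:35:03;14.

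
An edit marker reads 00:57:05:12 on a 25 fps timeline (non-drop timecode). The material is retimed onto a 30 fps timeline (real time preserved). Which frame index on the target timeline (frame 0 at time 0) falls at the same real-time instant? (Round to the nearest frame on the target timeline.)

frame 102764

Source frame index: (0×3600 + 57×60 + 5) × 25 + 12 = 85637.
Real time: 85637 / (25) = 85637/25 s.
Target frame: (85637/25) × (30) = 513822/5 ≈ 102764.400 → 102764.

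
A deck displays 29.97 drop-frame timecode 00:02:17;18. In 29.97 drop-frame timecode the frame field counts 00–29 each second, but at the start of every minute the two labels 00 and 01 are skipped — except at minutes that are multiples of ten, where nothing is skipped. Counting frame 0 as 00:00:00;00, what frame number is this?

4124

As if non-drop at 30 labels/s: (0 × 3600 + 2 × 60 + 17) × 30 + 18 = 4128.
Minute boundaries passed: 2; those not divisible by 10: 2 − 0 = 2; dropped labels = 2 × 2 = 4.
Actual frame index = 4128 − 4 = 4124.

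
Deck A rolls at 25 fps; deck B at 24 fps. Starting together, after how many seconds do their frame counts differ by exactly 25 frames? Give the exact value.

The gap grows by |24 − 25| = 1 frame per second.
Time for a 25-frame gap: 25 ÷ (1) = 25 s.

25 seconds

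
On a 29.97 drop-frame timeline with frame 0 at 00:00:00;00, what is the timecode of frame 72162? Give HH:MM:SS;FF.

00:40:07;24

Each 10-minute DF block holds 10 × 60 × 30 − 9 × 2 = 17982 frames. 72162 ÷ 17982 → 4 full blocks, remainder 234.
Within the partial block the first minute is 1800 frames and each further minute 1798, so 0 further minute boundaries passed. Total skipped labels = 18 × 4 + 2 × 0 = 72.
Non-drop label index = 72162 + 72 = 72234; at 30 labels/s that is 00:40:07:24, i.e. DF 00:40:07;24.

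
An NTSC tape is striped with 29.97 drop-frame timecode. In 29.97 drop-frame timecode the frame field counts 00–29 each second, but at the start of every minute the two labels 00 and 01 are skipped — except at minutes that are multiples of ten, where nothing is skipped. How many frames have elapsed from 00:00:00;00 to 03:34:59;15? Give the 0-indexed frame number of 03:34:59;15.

As if non-drop at 30 labels/s: (3 × 3600 + 34 × 60 + 59) × 30 + 15 = 386985.
Minute boundaries passed: 214; those not divisible by 10: 214 − 21 = 193; dropped labels = 2 × 193 = 386.
Actual frame index = 386985 − 386 = 386599.

386599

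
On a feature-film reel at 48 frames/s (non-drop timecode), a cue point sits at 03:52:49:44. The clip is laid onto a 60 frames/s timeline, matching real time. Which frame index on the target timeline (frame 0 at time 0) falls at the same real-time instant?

Source frame index: (3×3600 + 52×60 + 49) × 48 + 44 = 670556.
Real time: 670556 / (48) = 167639/12 s.
Target frame: (167639/12) × (60) = 838195.

frame 838195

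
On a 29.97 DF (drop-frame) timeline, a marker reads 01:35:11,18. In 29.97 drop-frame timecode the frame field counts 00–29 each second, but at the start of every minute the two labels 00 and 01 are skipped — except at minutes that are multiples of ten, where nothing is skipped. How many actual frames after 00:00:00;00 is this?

As if non-drop at 30 labels/s: (1 × 3600 + 35 × 60 + 11) × 30 + 18 = 171348.
Minute boundaries passed: 95; those not divisible by 10: 95 − 9 = 86; dropped labels = 2 × 86 = 172.
Actual frame index = 171348 − 172 = 171176.

171176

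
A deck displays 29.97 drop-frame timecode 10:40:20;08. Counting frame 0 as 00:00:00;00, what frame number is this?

As if non-drop at 30 labels/s: (10 × 3600 + 40 × 60 + 20) × 30 + 8 = 1152608.
Minute boundaries passed: 640; those not divisible by 10: 640 − 64 = 576; dropped labels = 2 × 576 = 1152.
Actual frame index = 1152608 − 1152 = 1151456.

1151456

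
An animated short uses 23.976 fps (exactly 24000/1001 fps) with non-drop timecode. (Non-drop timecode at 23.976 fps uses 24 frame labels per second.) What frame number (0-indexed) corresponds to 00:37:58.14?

Total seconds to the label: (0 × 3600 + 37 × 60 + 58) = 2278.
Frame index = 2278 × 24 + 14 = 54686.

frame 54686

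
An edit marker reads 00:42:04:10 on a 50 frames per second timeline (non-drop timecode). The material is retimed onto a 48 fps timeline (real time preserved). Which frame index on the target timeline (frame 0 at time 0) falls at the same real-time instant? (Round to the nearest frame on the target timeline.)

frame 121162

Source frame index: (0×3600 + 42×60 + 4) × 50 + 10 = 126210.
Real time: 126210 / (50) = 12621/5 s.
Target frame: (12621/5) × (48) = 605808/5 ≈ 121161.600 → 121162.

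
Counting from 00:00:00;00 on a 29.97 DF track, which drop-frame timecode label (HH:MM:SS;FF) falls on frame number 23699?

Ten DF minutes hold 17982 frames, so frame 23699 lies in block 1 (frames 17982–35963) with 5717 frames into that block.
The block's first minute is 1800 frames and the rest 1798 each; 5717 frames reaches minute 3, so 1 × 18 + 3 × 2 = 24 labels have been skipped so far.
Adding those back, label number 23699 + 24 = 23723 at 30 labels/s is 790 s + 23 f = 0 h 13 min 10 s frame 23, i.e. 00:13:10;23.

00:13:10;23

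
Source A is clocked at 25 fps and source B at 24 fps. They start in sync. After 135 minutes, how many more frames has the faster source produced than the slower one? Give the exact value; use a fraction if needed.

135 min = 8100 s.
A emits 25 × 8100 = 202500 frames; B emits 24 × 8100 = 194400.
Difference = 8100 frames; B is behind A.

8100 frames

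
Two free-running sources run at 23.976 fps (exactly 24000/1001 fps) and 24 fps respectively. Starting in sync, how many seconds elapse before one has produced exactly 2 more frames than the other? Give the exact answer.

The gap grows by |24 − 24000/1001| = 24/1001 frames per second.
Time for a 2-frame gap: 2 ÷ (24/1001) = 1001/12 s.

1001/12 seconds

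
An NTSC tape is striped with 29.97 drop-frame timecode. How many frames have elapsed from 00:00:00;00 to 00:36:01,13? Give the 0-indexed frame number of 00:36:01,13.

64777

As if non-drop at 30 labels/s: (0 × 3600 + 36 × 60 + 1) × 30 + 13 = 64843.
Minute boundaries passed: 36; those not divisible by 10: 36 − 3 = 33; dropped labels = 2 × 33 = 66.
Actual frame index = 64843 − 66 = 64777.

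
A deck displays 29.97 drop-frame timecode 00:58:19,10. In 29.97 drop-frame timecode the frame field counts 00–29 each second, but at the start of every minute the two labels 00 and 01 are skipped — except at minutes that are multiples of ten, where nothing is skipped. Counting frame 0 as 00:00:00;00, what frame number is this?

As if non-drop at 30 labels/s: (0 × 3600 + 58 × 60 + 19) × 30 + 10 = 104980.
Minute boundaries passed: 58; those not divisible by 10: 58 − 5 = 53; dropped labels = 2 × 53 = 106.
Actual frame index = 104980 − 106 = 104874.

104874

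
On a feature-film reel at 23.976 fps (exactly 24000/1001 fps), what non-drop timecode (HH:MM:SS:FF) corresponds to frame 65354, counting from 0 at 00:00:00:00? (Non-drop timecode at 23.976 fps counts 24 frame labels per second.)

65354 ÷ 24 = 2723 full seconds, remainder 2 frames.
2723 s = 0 h 45 min 23 s.
Timecode: 00:45:23:02.

00:45:23:02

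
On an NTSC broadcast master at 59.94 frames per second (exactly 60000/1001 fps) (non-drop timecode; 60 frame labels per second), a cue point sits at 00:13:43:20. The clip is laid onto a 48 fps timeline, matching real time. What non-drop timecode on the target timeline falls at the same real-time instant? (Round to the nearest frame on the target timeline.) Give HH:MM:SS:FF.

Source frame index: (0×3600 + 13×60 + 43) × 60 + 20 = 49400.
Real time: 49400 / (60000/1001) = 247247/300 s.
Target frame: (247247/300) × (48) = 988988/25 ≈ 39559.520 → 39560.
At 48 labels/s: frame 39560 → 00:13:44:08.

00:13:44:08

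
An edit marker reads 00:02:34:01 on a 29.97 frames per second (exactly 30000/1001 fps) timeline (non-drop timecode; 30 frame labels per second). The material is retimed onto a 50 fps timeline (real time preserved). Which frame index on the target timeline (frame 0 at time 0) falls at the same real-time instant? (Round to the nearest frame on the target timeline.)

frame 7709

Source frame index: (0×3600 + 2×60 + 34) × 30 + 1 = 4621.
Real time: 4621 / (30000/1001) = 4625621/30000 s.
Target frame: (4625621/30000) × (50) = 4625621/600 ≈ 7709.368 → 7709.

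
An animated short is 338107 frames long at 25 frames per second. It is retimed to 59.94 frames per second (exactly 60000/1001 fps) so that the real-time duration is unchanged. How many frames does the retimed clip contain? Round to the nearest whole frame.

Frames at target rate = 338107 × (60000/1001) / (25) = 10538400/13 ≈ 810646.154.
Nearest whole frame: 810646.

810646 frames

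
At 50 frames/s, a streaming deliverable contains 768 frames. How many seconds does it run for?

Running time = 768 / (50) = 15.36 s.

15.36 seconds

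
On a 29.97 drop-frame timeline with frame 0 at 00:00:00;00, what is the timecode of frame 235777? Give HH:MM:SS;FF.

02:11:07;03

Ten DF minutes hold 17982 frames, so frame 235777 lies in block 13 (frames 233766–251747) with 2011 frames into that block.
The block's first minute is 1800 frames and the rest 1798 each; 2011 frames reaches minute 1, so 13 × 18 + 1 × 2 = 236 labels have been skipped so far.
Adding those back, label number 235777 + 236 = 236013 at 30 labels/s is 7867 s + 3 f = 2 h 11 min 7 s frame 3, i.e. 02:11:07;03.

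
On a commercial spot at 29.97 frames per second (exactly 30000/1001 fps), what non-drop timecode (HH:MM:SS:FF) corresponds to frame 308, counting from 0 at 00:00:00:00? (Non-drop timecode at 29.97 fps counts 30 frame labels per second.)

00:00:10:08

308 ÷ 30 = 10 full seconds, remainder 8 frames.
10 s = 0 h 0 min 10 s.
Timecode: 00:00:10:08.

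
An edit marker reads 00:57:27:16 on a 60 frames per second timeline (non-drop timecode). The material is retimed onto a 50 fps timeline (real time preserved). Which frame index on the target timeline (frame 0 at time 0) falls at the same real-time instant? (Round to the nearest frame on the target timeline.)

frame 172363

Source frame index: (0×3600 + 57×60 + 27) × 60 + 16 = 206836.
Real time: 206836 / (60) = 51709/15 s.
Target frame: (51709/15) × (50) = 517090/3 ≈ 172363.333 → 172363.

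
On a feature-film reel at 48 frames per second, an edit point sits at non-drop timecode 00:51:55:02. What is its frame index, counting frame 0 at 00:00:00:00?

frame 149522

Total seconds to the label: (0 × 3600 + 51 × 60 + 55) = 3115.
Frame index = 3115 × 48 + 2 = 149522.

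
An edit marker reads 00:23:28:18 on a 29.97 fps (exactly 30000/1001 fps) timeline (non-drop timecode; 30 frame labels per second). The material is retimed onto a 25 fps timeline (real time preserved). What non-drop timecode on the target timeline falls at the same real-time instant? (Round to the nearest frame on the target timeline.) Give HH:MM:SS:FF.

Source frame index: (0×3600 + 23×60 + 28) × 30 + 18 = 42258.
Real time: 42258 / (30000/1001) = 7050043/5000 s.
Target frame: (7050043/5000) × (25) = 7050043/200 ≈ 35250.215 → 35250.
At 25 labels/s: frame 35250 → 00:23:30:00.

00:23:30:00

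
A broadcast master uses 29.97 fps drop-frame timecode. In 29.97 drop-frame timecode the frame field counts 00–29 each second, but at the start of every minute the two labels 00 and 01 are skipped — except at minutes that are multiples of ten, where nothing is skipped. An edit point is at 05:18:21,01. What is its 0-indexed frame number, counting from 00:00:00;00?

As if non-drop at 30 labels/s: (5 × 3600 + 18 × 60 + 21) × 30 + 1 = 573031.
Minute boundaries passed: 318; those not divisible by 10: 318 − 31 = 287; dropped labels = 2 × 287 = 574.
Actual frame index = 573031 − 574 = 572457.

572457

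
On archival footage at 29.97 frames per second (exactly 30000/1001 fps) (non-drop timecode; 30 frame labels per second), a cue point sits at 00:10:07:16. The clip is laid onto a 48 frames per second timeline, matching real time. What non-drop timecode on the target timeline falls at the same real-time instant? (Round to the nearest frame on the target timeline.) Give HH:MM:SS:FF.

Source frame index: (0×3600 + 10×60 + 7) × 30 + 16 = 18226.
Real time: 18226 / (30000/1001) = 9122113/15000 s.
Target frame: (9122113/15000) × (48) = 18244226/625 ≈ 29190.762 → 29191.
At 48 labels/s: frame 29191 → 00:10:08:07.

00:10:08:07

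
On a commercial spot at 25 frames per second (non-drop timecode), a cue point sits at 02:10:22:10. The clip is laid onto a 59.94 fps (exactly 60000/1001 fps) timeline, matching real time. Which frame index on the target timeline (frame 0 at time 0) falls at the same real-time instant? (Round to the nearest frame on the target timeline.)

Source frame index: (2×3600 + 10×60 + 22) × 25 + 10 = 195560.
Real time: 195560 / (25) = 39112/5 s.
Target frame: (39112/5) × (60000/1001) = 469344000/1001 ≈ 468875.125 → 468875.

frame 468875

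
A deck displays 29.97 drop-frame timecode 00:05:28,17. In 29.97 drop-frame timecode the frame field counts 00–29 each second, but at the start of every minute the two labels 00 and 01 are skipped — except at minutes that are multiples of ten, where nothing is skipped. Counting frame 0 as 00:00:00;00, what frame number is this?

9847

As if non-drop at 30 labels/s: (0 × 3600 + 5 × 60 + 28) × 30 + 17 = 9857.
Minute boundaries passed: 5; those not divisible by 10: 5 − 0 = 5; dropped labels = 2 × 5 = 10.
Actual frame index = 9857 − 10 = 9847.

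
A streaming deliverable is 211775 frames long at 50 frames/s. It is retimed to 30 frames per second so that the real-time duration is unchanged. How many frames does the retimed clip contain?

Target frames = source frames × (target rate / source rate) = 211775 × (30)/(50) = 211775 × 3/5 = 127065.

127065 frames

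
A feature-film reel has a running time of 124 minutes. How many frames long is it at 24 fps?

178560 frames

124 min = 7440 s.
Frames = 7440 × 24 = 178560.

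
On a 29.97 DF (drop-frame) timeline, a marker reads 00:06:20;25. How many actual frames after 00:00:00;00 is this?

As if non-drop at 30 labels/s: (0 × 3600 + 6 × 60 + 20) × 30 + 25 = 11425.
Minute boundaries passed: 6; those not divisible by 10: 6 − 0 = 6; dropped labels = 2 × 6 = 12.
Actual frame index = 11425 − 12 = 11413.

11413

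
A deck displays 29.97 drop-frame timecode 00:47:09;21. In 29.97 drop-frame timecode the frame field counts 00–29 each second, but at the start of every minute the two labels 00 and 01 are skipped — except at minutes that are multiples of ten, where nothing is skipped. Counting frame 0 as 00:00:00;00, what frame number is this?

84805

As if non-drop at 30 labels/s: (0 × 3600 + 47 × 60 + 9) × 30 + 21 = 84891.
Minute boundaries passed: 47; those not divisible by 10: 47 − 4 = 43; dropped labels = 2 × 43 = 86.
Actual frame index = 84891 − 86 = 84805.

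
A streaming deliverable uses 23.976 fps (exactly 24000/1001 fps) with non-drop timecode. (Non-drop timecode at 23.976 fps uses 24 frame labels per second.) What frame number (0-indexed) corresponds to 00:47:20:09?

Total seconds to the label: (0 × 3600 + 47 × 60 + 20) = 2840.
Frame index = 2840 × 24 + 9 = 68169.

68169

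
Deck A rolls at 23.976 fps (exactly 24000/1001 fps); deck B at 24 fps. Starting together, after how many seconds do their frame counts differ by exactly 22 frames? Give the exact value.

The gap grows by |24 − 24000/1001| = 24/1001 frames per second.
Time for a 22-frame gap: 22 ÷ (24/1001) = 11011/12 s.

11011/12 seconds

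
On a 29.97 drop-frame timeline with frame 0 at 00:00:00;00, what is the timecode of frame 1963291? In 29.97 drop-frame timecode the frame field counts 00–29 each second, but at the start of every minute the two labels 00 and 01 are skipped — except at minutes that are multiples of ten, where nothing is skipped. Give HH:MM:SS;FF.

18:11:48;15

Each 10-minute DF block holds 10 × 60 × 30 − 9 × 2 = 17982 frames. 1963291 ÷ 17982 → 109 full blocks, remainder 3253.
Within the partial block the first minute is 1800 frames and each further minute 1798, so 1 further minute boundary passed. Total skipped labels = 18 × 109 + 2 × 1 = 1964.
Non-drop label index = 1963291 + 1964 = 1965255; at 30 labels/s that is 18:11:48:15, i.e. DF 18:11:48;15.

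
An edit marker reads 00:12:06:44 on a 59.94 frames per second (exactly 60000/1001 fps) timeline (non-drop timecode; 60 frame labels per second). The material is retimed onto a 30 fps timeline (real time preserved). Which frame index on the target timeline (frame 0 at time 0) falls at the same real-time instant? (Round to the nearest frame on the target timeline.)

frame 21824

Source frame index: (0×3600 + 12×60 + 6) × 60 + 44 = 43604.
Real time: 43604 / (60000/1001) = 10911901/15000 s.
Target frame: (10911901/15000) × (30) = 10911901/500 ≈ 21823.802 → 21824.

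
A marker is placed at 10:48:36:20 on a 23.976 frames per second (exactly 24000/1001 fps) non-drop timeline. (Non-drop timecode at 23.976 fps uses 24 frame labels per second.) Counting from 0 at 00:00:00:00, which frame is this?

frame 934004

Total seconds to the label: (10 × 3600 + 48 × 60 + 36) = 38916.
Frame index = 38916 × 24 + 20 = 934004.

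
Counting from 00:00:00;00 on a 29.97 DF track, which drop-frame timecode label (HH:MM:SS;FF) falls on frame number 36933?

00:20:32;09

Each 10-minute DF block holds 10 × 60 × 30 − 9 × 2 = 17982 frames. 36933 ÷ 17982 → 2 full blocks, remainder 969.
Within the partial block the first minute is 1800 frames and each further minute 1798, so 0 further minute boundaries passed. Total skipped labels = 18 × 2 + 2 × 0 = 36.
Non-drop label index = 36933 + 36 = 36969; at 30 labels/s that is 00:20:32:09, i.e. DF 00:20:32;09.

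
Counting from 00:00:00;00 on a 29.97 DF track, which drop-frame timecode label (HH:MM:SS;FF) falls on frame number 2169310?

20:06:22;22

Ten DF minutes hold 17982 frames, so frame 2169310 lies in block 120 (frames 2157840–2175821) with 11470 frames into that block.
The block's first minute is 1800 frames and the rest 1798 each; 11470 frames reaches minute 6, so 120 × 18 + 6 × 2 = 2172 labels have been skipped so far.
Adding those back, label number 2169310 + 2172 = 2171482 at 30 labels/s is 72382 s + 22 f = 20 h 6 min 22 s frame 22, i.e. 20:06:22;22.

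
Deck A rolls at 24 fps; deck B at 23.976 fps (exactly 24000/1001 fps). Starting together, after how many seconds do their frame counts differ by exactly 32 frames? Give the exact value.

The gap grows by |24000/1001 − 24| = 24/1001 frames per second.
Time for a 32-frame gap: 32 ÷ (24/1001) = 4004/3 s.

4004/3 seconds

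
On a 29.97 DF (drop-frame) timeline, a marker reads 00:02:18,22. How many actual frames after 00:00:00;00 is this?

4158

As if non-drop at 30 labels/s: (0 × 3600 + 2 × 60 + 18) × 30 + 22 = 4162.
Minute boundaries passed: 2; those not divisible by 10: 2 − 0 = 2; dropped labels = 2 × 2 = 4.
Actual frame index = 4162 − 4 = 4158.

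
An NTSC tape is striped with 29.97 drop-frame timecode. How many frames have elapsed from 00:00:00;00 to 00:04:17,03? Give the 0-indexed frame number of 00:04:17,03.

7705

Complete 10-minute blocks: 0, each 17982 frames → 0.
Remaining 4 whole minutes in the current block: 1800 + 3 × 1798 = 7194 frames.
Within the current minute: 17 × 30 + 3 − 2 = 511 (labels ;00/;01 skipped at this minute). Total = 0 + 7194 + 511 = 7705.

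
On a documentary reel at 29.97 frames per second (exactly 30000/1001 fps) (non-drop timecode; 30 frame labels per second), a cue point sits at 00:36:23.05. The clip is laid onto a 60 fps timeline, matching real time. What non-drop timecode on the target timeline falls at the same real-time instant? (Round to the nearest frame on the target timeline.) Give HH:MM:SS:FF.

00:36:25:21

Source frame index: (0×3600 + 36×60 + 23) × 30 + 5 = 65495.
Real time: 65495 / (30000/1001) = 13112099/6000 s.
Target frame: (13112099/6000) × (60) = 13112099/100 ≈ 131120.990 → 131121.
At 60 labels/s: frame 131121 → 00:36:25:21.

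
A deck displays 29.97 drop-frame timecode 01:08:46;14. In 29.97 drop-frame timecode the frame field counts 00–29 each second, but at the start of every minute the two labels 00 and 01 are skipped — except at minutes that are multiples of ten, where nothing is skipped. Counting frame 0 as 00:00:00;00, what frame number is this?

123670

As if non-drop at 30 labels/s: (1 × 3600 + 8 × 60 + 46) × 30 + 14 = 123794.
Minute boundaries passed: 68; those not divisible by 10: 68 − 6 = 62; dropped labels = 2 × 62 = 124.
Actual frame index = 123794 − 124 = 123670.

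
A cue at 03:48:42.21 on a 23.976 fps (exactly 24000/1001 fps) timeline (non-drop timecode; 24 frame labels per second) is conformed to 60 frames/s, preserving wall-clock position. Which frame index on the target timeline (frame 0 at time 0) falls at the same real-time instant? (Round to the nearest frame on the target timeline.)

Source frame index: (3×3600 + 48×60 + 42) × 24 + 21 = 329349.
Real time: 329349 / (24000/1001) = 109892783/8000 s.
Target frame: (109892783/8000) × (60) = 329678349/400 ≈ 824195.873 → 824196.

frame 824196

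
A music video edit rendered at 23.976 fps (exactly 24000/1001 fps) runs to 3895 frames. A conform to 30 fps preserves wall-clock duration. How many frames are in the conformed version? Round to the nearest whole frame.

Frames at target rate = 3895 × (30) / (24000/1001) = 779779/160 ≈ 4873.619.
Nearest whole frame: 4874.

4874 frames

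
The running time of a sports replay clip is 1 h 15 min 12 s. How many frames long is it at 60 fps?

270720 frames

1 h 15 min 12 s = 4512 s.
Frames = 4512 × 60 = 270720.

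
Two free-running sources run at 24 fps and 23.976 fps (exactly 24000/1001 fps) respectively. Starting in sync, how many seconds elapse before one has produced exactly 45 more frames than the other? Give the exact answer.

The gap grows by |24000/1001 − 24| = 24/1001 frames per second.
Time for a 45-frame gap: 45 ÷ (24/1001) = 1876.875 s.

1876.875 seconds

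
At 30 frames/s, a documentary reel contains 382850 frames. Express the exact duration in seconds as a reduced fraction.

Running time = 382850 ÷ (30) = 382850 × 1/30 = 38285/3 s.

38285/3 seconds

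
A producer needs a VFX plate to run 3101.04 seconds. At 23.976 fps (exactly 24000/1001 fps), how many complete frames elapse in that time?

Frames = 3101.04 × 24000/1001 = 74424960/1001 ≈ 74350.6094.
Complete frames: 74350.

74350 frames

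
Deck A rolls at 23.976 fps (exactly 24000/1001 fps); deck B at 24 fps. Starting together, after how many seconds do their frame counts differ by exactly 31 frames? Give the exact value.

The gap grows by |24 − 24000/1001| = 24/1001 frames per second.
Time for a 31-frame gap: 31 ÷ (24/1001) = 31031/24 s.

31031/24 seconds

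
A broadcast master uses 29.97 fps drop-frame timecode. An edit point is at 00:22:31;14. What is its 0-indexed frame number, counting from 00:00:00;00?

As if non-drop at 30 labels/s: (0 × 3600 + 22 × 60 + 31) × 30 + 14 = 40544.
Minute boundaries passed: 22; those not divisible by 10: 22 − 2 = 20; dropped labels = 2 × 20 = 40.
Actual frame index = 40544 − 40 = 40504.

40504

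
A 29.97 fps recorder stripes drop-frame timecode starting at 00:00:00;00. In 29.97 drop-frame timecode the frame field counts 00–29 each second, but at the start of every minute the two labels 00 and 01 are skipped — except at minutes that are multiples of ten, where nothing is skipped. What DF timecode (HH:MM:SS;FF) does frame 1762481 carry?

Ten DF minutes hold 17982 frames, so frame 1762481 lies in block 98 (frames 1762236–1780217) with 245 frames into that block.
The block's first minute is 1800 frames and the rest 1798 each; 245 frames reaches minute 0, so 98 × 18 + 0 × 2 = 1764 labels have been skipped so far.
Adding those back, label number 1762481 + 1764 = 1764245 at 30 labels/s is 58808 s + 5 f = 16 h 20 min 8 s frame 5, i.e. 16:20:08;05.

16:20:08;05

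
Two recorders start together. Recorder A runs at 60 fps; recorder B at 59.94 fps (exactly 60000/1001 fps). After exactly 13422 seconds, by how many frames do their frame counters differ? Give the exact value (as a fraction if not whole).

805320/1001 frames

A emits 60 × 13422 = 805320 frames; B emits 60000/1001 × 13422 = 805320000/1001.
Difference = 805320/1001 frames (≈ 804.5155); B is behind A.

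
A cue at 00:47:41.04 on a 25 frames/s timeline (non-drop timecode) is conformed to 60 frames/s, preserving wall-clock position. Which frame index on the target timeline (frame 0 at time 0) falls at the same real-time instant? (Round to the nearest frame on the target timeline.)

frame 171670

Source frame index: (0×3600 + 47×60 + 41) × 25 + 4 = 71529.
Real time: 71529 / (25) = 71529/25 s.
Target frame: (71529/25) × (60) = 858348/5 ≈ 171669.600 → 171670.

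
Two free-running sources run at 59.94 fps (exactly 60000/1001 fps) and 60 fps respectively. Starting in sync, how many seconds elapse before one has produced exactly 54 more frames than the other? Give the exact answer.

The gap grows by |60 − 60000/1001| = 60/1001 frames per second.
Time for a 54-frame gap: 54 ÷ (60/1001) = 900.9 s.

900.9 seconds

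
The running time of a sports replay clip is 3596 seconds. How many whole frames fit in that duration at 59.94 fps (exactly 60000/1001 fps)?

Frames = 3596 × 60000/1001 = 215760000/1001 ≈ 215544.4555.
Complete frames: 215544.

215544 frames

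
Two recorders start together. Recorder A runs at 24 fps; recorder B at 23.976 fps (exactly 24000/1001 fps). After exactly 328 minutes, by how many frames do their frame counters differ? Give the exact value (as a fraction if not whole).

472320/1001 frames

328 min = 19680 s.
A emits 24 × 19680 = 472320 frames; B emits 24000/1001 × 19680 = 472320000/1001.
Difference = 472320/1001 frames (≈ 471.8482); B is behind A.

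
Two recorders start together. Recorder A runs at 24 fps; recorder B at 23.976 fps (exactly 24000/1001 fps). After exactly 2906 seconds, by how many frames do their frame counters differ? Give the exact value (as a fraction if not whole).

69744/1001 frames

A emits 24 × 2906 = 69744 frames; B emits 24000/1001 × 2906 = 69744000/1001.
Difference = 69744/1001 frames (≈ 69.6743); B is behind A.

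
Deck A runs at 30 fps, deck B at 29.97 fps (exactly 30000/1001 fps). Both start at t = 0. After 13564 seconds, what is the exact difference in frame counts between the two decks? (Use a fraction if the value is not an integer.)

406920/1001 frames

A emits 30 × 13564 = 406920 frames; B emits 30000/1001 × 13564 = 406920000/1001.
Difference = 406920/1001 frames (≈ 406.5135); B is behind A.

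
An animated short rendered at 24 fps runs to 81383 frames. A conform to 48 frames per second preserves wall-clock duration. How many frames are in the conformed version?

162766 frames

Target frames = source frames × (target rate / source rate) = 81383 × (48)/(24) = 81383 × 2 = 162766.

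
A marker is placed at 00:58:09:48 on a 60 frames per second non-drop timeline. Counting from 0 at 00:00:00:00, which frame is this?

209388

Total seconds to the label: (0 × 3600 + 58 × 60 + 9) = 3489.
Frame index = 3489 × 60 + 48 = 209388.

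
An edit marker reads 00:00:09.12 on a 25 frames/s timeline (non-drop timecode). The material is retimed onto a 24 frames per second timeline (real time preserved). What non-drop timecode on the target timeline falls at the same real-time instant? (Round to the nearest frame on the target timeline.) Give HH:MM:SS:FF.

Source frame index: (0×3600 + 0×60 + 9) × 25 + 12 = 237.
Real time: 237 / (25) = 237/25 s.
Target frame: (237/25) × (24) = 5688/25 ≈ 227.520 → 228.
At 24 labels/s: frame 228 → 00:00:09:12.

00:00:09:12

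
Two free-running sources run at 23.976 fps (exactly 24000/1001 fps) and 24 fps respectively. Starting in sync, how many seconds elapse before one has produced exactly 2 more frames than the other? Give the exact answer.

1001/12 seconds

The gap grows by |24 − 24000/1001| = 24/1001 frames per second.
Time for a 2-frame gap: 2 ÷ (24/1001) = 1001/12 s.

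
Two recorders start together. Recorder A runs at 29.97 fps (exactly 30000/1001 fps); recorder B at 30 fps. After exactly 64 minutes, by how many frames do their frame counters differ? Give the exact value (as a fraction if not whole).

64 min = 3840 s.
A emits 30000/1001 × 3840 = 115200000/1001 frames; B emits 30 × 3840 = 115200.
Difference = 115200/1001 frames (≈ 115.0849); B is ahead of A.

115200/1001 frames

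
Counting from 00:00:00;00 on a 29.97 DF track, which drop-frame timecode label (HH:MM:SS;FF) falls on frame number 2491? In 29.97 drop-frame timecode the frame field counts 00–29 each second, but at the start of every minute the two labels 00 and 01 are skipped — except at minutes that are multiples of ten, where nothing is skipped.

Ten DF minutes hold 17982 frames, so frame 2491 lies in block 0 (frames 0–17981) with 2491 frames into that block.
The block's first minute is 1800 frames and the rest 1798 each; 2491 frames reaches minute 1, so 0 × 18 + 1 × 2 = 2 labels have been skipped so far.
Adding those back, label number 2491 + 2 = 2493 at 30 labels/s is 83 s + 3 f = 0 h 1 min 23 s frame 3, i.e. 00:01:23;03.

00:01:23;03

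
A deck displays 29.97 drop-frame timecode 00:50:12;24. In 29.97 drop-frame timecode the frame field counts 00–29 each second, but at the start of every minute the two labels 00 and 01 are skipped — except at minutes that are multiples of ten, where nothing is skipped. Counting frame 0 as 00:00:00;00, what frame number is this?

90294

As if non-drop at 30 labels/s: (0 × 3600 + 50 × 60 + 12) × 30 + 24 = 90384.
Minute boundaries passed: 50; those not divisible by 10: 50 − 5 = 45; dropped labels = 2 × 45 = 90.
Actual frame index = 90384 − 90 = 90294.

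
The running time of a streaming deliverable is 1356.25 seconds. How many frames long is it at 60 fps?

81375 frames

Frames = 1356.25 × 60 = 81375.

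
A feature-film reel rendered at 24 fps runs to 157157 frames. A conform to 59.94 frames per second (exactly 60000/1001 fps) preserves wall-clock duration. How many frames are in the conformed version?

Target frames = source frames × (target rate / source rate) = 157157 × (60000/1001)/(24) = 157157 × 2500/1001 = 392500.

392500 frames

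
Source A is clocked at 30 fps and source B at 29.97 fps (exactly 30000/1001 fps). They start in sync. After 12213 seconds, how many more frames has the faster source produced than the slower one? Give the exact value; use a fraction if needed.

366390/1001 frames

A emits 30 × 12213 = 366390 frames; B emits 30000/1001 × 12213 = 366390000/1001.
Difference = 366390/1001 frames (≈ 366.0240); B is behind A.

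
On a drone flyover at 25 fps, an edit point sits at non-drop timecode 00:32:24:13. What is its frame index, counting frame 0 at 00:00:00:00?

48613

Total seconds to the label: (0 × 3600 + 32 × 60 + 24) = 1944.
Frame index = 1944 × 25 + 13 = 48613.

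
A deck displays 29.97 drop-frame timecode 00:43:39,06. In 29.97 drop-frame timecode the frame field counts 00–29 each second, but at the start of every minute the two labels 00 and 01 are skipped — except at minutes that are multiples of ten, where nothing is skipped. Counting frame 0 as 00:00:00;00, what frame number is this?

78498

As if non-drop at 30 labels/s: (0 × 3600 + 43 × 60 + 39) × 30 + 6 = 78576.
Minute boundaries passed: 43; those not divisible by 10: 43 − 4 = 39; dropped labels = 2 × 39 = 78.
Actual frame index = 78576 − 78 = 78498.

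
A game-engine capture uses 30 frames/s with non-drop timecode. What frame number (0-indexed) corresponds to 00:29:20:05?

frame 52805

Total seconds to the label: (0 × 3600 + 29 × 60 + 20) = 1760.
Frame index = 1760 × 30 + 5 = 52805.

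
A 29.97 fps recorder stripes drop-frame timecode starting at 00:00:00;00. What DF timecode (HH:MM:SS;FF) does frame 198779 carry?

01:50:32;17

Ten DF minutes hold 17982 frames, so frame 198779 lies in block 11 (frames 197802–215783) with 977 frames into that block.
The block's first minute is 1800 frames and the rest 1798 each; 977 frames reaches minute 0, so 11 × 18 + 0 × 2 = 198 labels have been skipped so far.
Adding those back, label number 198779 + 198 = 198977 at 30 labels/s is 6632 s + 17 f = 1 h 50 min 32 s frame 17, i.e. 01:50:32;17.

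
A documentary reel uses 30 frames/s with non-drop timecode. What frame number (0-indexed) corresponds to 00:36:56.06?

Total seconds to the label: (0 × 3600 + 36 × 60 + 56) = 2216.
Frame index = 2216 × 30 + 6 = 66486.

66486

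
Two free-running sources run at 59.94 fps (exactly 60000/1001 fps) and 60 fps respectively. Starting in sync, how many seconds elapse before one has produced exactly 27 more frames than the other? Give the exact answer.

450.45 seconds

The gap grows by |60 − 60000/1001| = 60/1001 frames per second.
Time for a 27-frame gap: 27 ÷ (60/1001) = 450.45 s.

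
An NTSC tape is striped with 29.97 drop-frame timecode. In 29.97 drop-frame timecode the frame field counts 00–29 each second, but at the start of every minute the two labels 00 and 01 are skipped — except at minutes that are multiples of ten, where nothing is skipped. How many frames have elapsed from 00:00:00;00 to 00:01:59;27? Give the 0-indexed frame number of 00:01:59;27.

3595

As if non-drop at 30 labels/s: (0 × 3600 + 1 × 60 + 59) × 30 + 27 = 3597.
Minute boundaries passed: 1; those not divisible by 10: 1 − 0 = 1; dropped labels = 2 × 1 = 2.
Actual frame index = 3597 − 2 = 3595.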